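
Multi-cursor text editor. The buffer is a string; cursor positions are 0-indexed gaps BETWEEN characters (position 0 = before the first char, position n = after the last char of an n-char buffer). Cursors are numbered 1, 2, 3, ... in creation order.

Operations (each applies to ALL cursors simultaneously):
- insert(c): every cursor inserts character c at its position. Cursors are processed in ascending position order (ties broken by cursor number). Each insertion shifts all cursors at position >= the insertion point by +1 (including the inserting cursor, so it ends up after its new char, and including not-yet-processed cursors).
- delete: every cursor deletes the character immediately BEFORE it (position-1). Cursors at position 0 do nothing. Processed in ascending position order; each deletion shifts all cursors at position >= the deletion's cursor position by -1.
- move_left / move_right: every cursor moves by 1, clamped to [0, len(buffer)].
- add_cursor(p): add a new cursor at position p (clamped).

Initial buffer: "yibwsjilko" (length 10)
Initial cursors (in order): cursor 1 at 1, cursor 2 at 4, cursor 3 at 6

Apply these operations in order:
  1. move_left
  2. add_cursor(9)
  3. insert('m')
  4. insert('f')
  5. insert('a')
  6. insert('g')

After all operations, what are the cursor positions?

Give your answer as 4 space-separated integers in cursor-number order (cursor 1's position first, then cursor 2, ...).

After op 1 (move_left): buffer="yibwsjilko" (len 10), cursors c1@0 c2@3 c3@5, authorship ..........
After op 2 (add_cursor(9)): buffer="yibwsjilko" (len 10), cursors c1@0 c2@3 c3@5 c4@9, authorship ..........
After op 3 (insert('m')): buffer="myibmwsmjilkmo" (len 14), cursors c1@1 c2@5 c3@8 c4@13, authorship 1...2..3....4.
After op 4 (insert('f')): buffer="mfyibmfwsmfjilkmfo" (len 18), cursors c1@2 c2@7 c3@11 c4@17, authorship 11...22..33....44.
After op 5 (insert('a')): buffer="mfayibmfawsmfajilkmfao" (len 22), cursors c1@3 c2@9 c3@14 c4@21, authorship 111...222..333....444.
After op 6 (insert('g')): buffer="mfagyibmfagwsmfagjilkmfago" (len 26), cursors c1@4 c2@11 c3@17 c4@25, authorship 1111...2222..3333....4444.

Answer: 4 11 17 25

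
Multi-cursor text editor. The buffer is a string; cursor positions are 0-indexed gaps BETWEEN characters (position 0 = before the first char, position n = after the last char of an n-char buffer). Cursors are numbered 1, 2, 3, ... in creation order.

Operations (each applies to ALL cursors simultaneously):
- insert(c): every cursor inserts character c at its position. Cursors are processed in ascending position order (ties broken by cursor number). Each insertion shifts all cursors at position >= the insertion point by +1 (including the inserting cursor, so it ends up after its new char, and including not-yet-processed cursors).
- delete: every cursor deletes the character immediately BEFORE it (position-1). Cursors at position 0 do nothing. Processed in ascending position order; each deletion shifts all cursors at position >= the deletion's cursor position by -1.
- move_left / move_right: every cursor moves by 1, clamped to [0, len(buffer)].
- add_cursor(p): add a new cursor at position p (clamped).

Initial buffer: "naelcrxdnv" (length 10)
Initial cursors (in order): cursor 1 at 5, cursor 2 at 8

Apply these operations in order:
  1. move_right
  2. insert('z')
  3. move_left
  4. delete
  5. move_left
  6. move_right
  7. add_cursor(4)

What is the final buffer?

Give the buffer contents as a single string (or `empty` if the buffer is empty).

Answer: naelczxdzv

Derivation:
After op 1 (move_right): buffer="naelcrxdnv" (len 10), cursors c1@6 c2@9, authorship ..........
After op 2 (insert('z')): buffer="naelcrzxdnzv" (len 12), cursors c1@7 c2@11, authorship ......1...2.
After op 3 (move_left): buffer="naelcrzxdnzv" (len 12), cursors c1@6 c2@10, authorship ......1...2.
After op 4 (delete): buffer="naelczxdzv" (len 10), cursors c1@5 c2@8, authorship .....1..2.
After op 5 (move_left): buffer="naelczxdzv" (len 10), cursors c1@4 c2@7, authorship .....1..2.
After op 6 (move_right): buffer="naelczxdzv" (len 10), cursors c1@5 c2@8, authorship .....1..2.
After op 7 (add_cursor(4)): buffer="naelczxdzv" (len 10), cursors c3@4 c1@5 c2@8, authorship .....1..2.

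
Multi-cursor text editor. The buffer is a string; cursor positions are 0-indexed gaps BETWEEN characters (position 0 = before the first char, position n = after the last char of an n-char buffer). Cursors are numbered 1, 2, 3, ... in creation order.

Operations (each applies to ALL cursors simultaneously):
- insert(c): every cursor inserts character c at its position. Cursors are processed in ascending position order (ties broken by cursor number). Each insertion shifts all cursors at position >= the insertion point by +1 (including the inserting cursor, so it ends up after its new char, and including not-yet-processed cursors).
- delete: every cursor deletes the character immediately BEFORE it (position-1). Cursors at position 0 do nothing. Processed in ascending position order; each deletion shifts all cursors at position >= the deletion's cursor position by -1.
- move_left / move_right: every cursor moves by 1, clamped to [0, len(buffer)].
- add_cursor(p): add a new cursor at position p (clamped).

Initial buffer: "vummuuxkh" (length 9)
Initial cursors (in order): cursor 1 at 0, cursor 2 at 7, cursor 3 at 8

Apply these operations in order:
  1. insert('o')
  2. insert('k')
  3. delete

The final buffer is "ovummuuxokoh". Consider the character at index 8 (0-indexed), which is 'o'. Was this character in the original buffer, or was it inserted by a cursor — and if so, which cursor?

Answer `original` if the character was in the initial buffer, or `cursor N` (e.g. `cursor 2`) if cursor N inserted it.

Answer: cursor 2

Derivation:
After op 1 (insert('o')): buffer="ovummuuxokoh" (len 12), cursors c1@1 c2@9 c3@11, authorship 1.......2.3.
After op 2 (insert('k')): buffer="okvummuuxokkokh" (len 15), cursors c1@2 c2@11 c3@14, authorship 11.......22.33.
After op 3 (delete): buffer="ovummuuxokoh" (len 12), cursors c1@1 c2@9 c3@11, authorship 1.......2.3.
Authorship (.=original, N=cursor N): 1 . . . . . . . 2 . 3 .
Index 8: author = 2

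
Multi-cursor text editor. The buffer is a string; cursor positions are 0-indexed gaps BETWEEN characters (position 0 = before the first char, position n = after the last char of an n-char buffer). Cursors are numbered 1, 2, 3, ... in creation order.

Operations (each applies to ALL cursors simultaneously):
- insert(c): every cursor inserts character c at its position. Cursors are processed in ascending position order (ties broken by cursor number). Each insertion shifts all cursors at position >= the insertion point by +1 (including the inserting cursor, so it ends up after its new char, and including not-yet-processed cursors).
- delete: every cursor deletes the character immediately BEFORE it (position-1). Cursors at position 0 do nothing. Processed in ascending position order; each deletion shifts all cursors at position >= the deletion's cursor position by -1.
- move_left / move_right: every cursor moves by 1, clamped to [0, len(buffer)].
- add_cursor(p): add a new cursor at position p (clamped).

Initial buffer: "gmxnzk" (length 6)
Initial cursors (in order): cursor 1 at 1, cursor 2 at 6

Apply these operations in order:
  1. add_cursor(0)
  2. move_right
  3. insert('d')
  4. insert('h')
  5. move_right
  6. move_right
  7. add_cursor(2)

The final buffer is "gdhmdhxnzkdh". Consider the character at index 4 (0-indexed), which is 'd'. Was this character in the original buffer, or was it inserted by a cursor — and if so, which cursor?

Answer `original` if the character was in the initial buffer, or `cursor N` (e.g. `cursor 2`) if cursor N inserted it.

After op 1 (add_cursor(0)): buffer="gmxnzk" (len 6), cursors c3@0 c1@1 c2@6, authorship ......
After op 2 (move_right): buffer="gmxnzk" (len 6), cursors c3@1 c1@2 c2@6, authorship ......
After op 3 (insert('d')): buffer="gdmdxnzkd" (len 9), cursors c3@2 c1@4 c2@9, authorship .3.1....2
After op 4 (insert('h')): buffer="gdhmdhxnzkdh" (len 12), cursors c3@3 c1@6 c2@12, authorship .33.11....22
After op 5 (move_right): buffer="gdhmdhxnzkdh" (len 12), cursors c3@4 c1@7 c2@12, authorship .33.11....22
After op 6 (move_right): buffer="gdhmdhxnzkdh" (len 12), cursors c3@5 c1@8 c2@12, authorship .33.11....22
After op 7 (add_cursor(2)): buffer="gdhmdhxnzkdh" (len 12), cursors c4@2 c3@5 c1@8 c2@12, authorship .33.11....22
Authorship (.=original, N=cursor N): . 3 3 . 1 1 . . . . 2 2
Index 4: author = 1

Answer: cursor 1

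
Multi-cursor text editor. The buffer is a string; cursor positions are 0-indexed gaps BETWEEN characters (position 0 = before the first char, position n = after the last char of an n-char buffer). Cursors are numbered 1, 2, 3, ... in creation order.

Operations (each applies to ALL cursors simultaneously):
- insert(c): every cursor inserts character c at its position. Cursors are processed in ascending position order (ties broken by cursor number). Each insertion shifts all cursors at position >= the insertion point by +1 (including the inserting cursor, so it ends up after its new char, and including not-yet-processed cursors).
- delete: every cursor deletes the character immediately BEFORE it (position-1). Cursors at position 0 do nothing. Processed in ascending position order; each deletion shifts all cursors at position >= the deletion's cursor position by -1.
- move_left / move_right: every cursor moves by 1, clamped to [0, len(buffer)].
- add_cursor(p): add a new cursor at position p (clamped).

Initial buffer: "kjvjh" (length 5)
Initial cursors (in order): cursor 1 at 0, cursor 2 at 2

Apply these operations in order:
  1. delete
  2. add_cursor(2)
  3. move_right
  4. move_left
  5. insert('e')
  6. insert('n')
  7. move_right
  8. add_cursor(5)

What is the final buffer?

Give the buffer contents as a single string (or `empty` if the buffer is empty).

Answer: enkenvenjh

Derivation:
After op 1 (delete): buffer="kvjh" (len 4), cursors c1@0 c2@1, authorship ....
After op 2 (add_cursor(2)): buffer="kvjh" (len 4), cursors c1@0 c2@1 c3@2, authorship ....
After op 3 (move_right): buffer="kvjh" (len 4), cursors c1@1 c2@2 c3@3, authorship ....
After op 4 (move_left): buffer="kvjh" (len 4), cursors c1@0 c2@1 c3@2, authorship ....
After op 5 (insert('e')): buffer="ekevejh" (len 7), cursors c1@1 c2@3 c3@5, authorship 1.2.3..
After op 6 (insert('n')): buffer="enkenvenjh" (len 10), cursors c1@2 c2@5 c3@8, authorship 11.22.33..
After op 7 (move_right): buffer="enkenvenjh" (len 10), cursors c1@3 c2@6 c3@9, authorship 11.22.33..
After op 8 (add_cursor(5)): buffer="enkenvenjh" (len 10), cursors c1@3 c4@5 c2@6 c3@9, authorship 11.22.33..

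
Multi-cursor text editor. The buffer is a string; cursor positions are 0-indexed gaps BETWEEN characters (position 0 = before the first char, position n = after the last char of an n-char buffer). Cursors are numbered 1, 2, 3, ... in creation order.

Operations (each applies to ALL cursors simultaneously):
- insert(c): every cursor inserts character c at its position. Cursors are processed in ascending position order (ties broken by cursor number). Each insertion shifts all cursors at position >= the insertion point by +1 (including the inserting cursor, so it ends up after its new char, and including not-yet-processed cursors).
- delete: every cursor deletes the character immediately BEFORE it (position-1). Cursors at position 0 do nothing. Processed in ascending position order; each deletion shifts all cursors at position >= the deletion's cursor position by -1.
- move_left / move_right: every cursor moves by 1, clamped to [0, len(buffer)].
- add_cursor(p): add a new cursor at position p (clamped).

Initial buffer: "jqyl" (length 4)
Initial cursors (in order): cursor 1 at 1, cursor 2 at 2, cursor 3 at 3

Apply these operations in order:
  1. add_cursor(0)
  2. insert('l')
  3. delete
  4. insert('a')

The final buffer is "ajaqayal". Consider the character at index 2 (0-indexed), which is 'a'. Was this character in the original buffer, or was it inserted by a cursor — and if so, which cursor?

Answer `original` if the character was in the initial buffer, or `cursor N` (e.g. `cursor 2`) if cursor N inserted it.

Answer: cursor 1

Derivation:
After op 1 (add_cursor(0)): buffer="jqyl" (len 4), cursors c4@0 c1@1 c2@2 c3@3, authorship ....
After op 2 (insert('l')): buffer="ljlqlyll" (len 8), cursors c4@1 c1@3 c2@5 c3@7, authorship 4.1.2.3.
After op 3 (delete): buffer="jqyl" (len 4), cursors c4@0 c1@1 c2@2 c3@3, authorship ....
After op 4 (insert('a')): buffer="ajaqayal" (len 8), cursors c4@1 c1@3 c2@5 c3@7, authorship 4.1.2.3.
Authorship (.=original, N=cursor N): 4 . 1 . 2 . 3 .
Index 2: author = 1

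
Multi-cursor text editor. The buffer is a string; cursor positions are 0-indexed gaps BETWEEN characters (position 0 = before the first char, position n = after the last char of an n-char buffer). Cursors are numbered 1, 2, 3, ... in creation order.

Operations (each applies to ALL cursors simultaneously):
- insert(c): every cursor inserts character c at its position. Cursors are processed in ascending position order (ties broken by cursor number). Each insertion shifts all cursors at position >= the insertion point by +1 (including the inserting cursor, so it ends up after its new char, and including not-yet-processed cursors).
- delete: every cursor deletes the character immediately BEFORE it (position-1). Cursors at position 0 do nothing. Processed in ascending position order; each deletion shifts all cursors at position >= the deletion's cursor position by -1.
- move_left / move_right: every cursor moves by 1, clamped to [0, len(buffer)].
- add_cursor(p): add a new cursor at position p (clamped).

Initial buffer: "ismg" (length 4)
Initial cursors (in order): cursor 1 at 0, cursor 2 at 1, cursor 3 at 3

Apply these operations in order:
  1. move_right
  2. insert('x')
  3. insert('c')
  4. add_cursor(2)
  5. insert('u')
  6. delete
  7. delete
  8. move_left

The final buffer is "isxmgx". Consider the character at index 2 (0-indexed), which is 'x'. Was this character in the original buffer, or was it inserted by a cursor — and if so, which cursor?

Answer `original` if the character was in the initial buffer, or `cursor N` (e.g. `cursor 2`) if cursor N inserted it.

Answer: cursor 2

Derivation:
After op 1 (move_right): buffer="ismg" (len 4), cursors c1@1 c2@2 c3@4, authorship ....
After op 2 (insert('x')): buffer="ixsxmgx" (len 7), cursors c1@2 c2@4 c3@7, authorship .1.2..3
After op 3 (insert('c')): buffer="ixcsxcmgxc" (len 10), cursors c1@3 c2@6 c3@10, authorship .11.22..33
After op 4 (add_cursor(2)): buffer="ixcsxcmgxc" (len 10), cursors c4@2 c1@3 c2@6 c3@10, authorship .11.22..33
After op 5 (insert('u')): buffer="ixucusxcumgxcu" (len 14), cursors c4@3 c1@5 c2@9 c3@14, authorship .1411.222..333
After op 6 (delete): buffer="ixcsxcmgxc" (len 10), cursors c4@2 c1@3 c2@6 c3@10, authorship .11.22..33
After op 7 (delete): buffer="isxmgx" (len 6), cursors c1@1 c4@1 c2@3 c3@6, authorship ..2..3
After op 8 (move_left): buffer="isxmgx" (len 6), cursors c1@0 c4@0 c2@2 c3@5, authorship ..2..3
Authorship (.=original, N=cursor N): . . 2 . . 3
Index 2: author = 2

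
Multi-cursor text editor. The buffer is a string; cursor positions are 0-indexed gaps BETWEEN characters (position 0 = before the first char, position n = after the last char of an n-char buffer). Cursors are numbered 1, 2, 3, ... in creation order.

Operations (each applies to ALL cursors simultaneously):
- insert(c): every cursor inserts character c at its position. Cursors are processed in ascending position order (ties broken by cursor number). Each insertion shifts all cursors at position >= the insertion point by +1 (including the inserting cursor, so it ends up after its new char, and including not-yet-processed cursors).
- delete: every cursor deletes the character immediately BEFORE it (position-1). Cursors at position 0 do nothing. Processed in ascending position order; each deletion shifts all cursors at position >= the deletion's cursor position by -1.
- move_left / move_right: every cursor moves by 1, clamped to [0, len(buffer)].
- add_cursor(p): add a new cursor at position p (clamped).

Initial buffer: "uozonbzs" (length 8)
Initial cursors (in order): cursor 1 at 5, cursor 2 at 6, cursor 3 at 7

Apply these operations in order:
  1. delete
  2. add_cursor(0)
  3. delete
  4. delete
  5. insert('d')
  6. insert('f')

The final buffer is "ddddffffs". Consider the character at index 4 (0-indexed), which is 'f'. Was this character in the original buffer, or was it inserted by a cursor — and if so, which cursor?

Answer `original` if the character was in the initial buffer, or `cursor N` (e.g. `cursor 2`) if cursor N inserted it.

After op 1 (delete): buffer="uozos" (len 5), cursors c1@4 c2@4 c3@4, authorship .....
After op 2 (add_cursor(0)): buffer="uozos" (len 5), cursors c4@0 c1@4 c2@4 c3@4, authorship .....
After op 3 (delete): buffer="us" (len 2), cursors c4@0 c1@1 c2@1 c3@1, authorship ..
After op 4 (delete): buffer="s" (len 1), cursors c1@0 c2@0 c3@0 c4@0, authorship .
After op 5 (insert('d')): buffer="dddds" (len 5), cursors c1@4 c2@4 c3@4 c4@4, authorship 1234.
After op 6 (insert('f')): buffer="ddddffffs" (len 9), cursors c1@8 c2@8 c3@8 c4@8, authorship 12341234.
Authorship (.=original, N=cursor N): 1 2 3 4 1 2 3 4 .
Index 4: author = 1

Answer: cursor 1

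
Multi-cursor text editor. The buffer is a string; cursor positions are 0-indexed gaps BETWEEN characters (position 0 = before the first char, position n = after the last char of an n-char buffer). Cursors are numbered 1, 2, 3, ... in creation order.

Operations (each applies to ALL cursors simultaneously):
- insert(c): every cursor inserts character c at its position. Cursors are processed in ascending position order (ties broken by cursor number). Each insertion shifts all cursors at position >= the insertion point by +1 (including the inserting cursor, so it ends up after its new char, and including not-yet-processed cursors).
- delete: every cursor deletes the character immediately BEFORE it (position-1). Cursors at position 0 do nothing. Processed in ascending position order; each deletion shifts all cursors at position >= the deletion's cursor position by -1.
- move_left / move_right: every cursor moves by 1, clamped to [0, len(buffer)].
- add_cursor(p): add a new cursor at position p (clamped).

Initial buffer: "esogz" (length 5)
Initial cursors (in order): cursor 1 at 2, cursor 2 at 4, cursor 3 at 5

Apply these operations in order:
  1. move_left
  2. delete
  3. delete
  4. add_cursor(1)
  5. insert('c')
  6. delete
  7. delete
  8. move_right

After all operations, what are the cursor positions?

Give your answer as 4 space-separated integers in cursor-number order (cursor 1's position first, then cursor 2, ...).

After op 1 (move_left): buffer="esogz" (len 5), cursors c1@1 c2@3 c3@4, authorship .....
After op 2 (delete): buffer="sz" (len 2), cursors c1@0 c2@1 c3@1, authorship ..
After op 3 (delete): buffer="z" (len 1), cursors c1@0 c2@0 c3@0, authorship .
After op 4 (add_cursor(1)): buffer="z" (len 1), cursors c1@0 c2@0 c3@0 c4@1, authorship .
After op 5 (insert('c')): buffer="ccczc" (len 5), cursors c1@3 c2@3 c3@3 c4@5, authorship 123.4
After op 6 (delete): buffer="z" (len 1), cursors c1@0 c2@0 c3@0 c4@1, authorship .
After op 7 (delete): buffer="" (len 0), cursors c1@0 c2@0 c3@0 c4@0, authorship 
After op 8 (move_right): buffer="" (len 0), cursors c1@0 c2@0 c3@0 c4@0, authorship 

Answer: 0 0 0 0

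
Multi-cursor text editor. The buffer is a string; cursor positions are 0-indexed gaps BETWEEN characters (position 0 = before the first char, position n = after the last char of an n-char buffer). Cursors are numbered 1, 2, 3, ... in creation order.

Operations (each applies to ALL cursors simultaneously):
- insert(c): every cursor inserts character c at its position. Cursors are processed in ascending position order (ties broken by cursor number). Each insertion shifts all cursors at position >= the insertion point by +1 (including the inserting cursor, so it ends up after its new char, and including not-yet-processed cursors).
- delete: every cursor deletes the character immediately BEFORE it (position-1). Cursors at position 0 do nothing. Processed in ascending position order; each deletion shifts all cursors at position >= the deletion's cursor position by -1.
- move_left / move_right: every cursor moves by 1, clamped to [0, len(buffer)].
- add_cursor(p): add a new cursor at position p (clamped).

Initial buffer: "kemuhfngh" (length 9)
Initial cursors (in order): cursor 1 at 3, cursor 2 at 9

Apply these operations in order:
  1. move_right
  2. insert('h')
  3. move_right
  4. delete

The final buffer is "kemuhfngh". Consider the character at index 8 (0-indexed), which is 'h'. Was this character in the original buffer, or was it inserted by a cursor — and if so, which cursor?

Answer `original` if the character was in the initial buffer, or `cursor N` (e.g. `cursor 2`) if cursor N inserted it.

Answer: original

Derivation:
After op 1 (move_right): buffer="kemuhfngh" (len 9), cursors c1@4 c2@9, authorship .........
After op 2 (insert('h')): buffer="kemuhhfnghh" (len 11), cursors c1@5 c2@11, authorship ....1.....2
After op 3 (move_right): buffer="kemuhhfnghh" (len 11), cursors c1@6 c2@11, authorship ....1.....2
After op 4 (delete): buffer="kemuhfngh" (len 9), cursors c1@5 c2@9, authorship ....1....
Authorship (.=original, N=cursor N): . . . . 1 . . . .
Index 8: author = original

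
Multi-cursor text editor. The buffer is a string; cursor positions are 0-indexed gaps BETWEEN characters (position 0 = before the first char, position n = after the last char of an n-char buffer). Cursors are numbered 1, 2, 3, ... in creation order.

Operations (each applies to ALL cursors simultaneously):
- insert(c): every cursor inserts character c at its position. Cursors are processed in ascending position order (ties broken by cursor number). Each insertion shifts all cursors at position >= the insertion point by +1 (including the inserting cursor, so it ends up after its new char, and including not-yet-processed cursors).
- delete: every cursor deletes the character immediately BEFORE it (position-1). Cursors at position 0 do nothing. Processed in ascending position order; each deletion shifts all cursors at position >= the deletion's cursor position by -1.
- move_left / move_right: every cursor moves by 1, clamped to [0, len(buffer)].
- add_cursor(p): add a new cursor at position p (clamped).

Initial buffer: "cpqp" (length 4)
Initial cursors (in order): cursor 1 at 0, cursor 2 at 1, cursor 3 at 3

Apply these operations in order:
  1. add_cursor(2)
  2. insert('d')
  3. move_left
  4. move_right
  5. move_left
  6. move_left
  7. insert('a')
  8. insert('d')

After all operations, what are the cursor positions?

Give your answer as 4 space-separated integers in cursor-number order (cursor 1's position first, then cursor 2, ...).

Answer: 2 5 13 9

Derivation:
After op 1 (add_cursor(2)): buffer="cpqp" (len 4), cursors c1@0 c2@1 c4@2 c3@3, authorship ....
After op 2 (insert('d')): buffer="dcdpdqdp" (len 8), cursors c1@1 c2@3 c4@5 c3@7, authorship 1.2.4.3.
After op 3 (move_left): buffer="dcdpdqdp" (len 8), cursors c1@0 c2@2 c4@4 c3@6, authorship 1.2.4.3.
After op 4 (move_right): buffer="dcdpdqdp" (len 8), cursors c1@1 c2@3 c4@5 c3@7, authorship 1.2.4.3.
After op 5 (move_left): buffer="dcdpdqdp" (len 8), cursors c1@0 c2@2 c4@4 c3@6, authorship 1.2.4.3.
After op 6 (move_left): buffer="dcdpdqdp" (len 8), cursors c1@0 c2@1 c4@3 c3@5, authorship 1.2.4.3.
After op 7 (insert('a')): buffer="adacdapdaqdp" (len 12), cursors c1@1 c2@3 c4@6 c3@9, authorship 112.24.43.3.
After op 8 (insert('d')): buffer="addadcdadpdadqdp" (len 16), cursors c1@2 c2@5 c4@9 c3@13, authorship 11122.244.433.3.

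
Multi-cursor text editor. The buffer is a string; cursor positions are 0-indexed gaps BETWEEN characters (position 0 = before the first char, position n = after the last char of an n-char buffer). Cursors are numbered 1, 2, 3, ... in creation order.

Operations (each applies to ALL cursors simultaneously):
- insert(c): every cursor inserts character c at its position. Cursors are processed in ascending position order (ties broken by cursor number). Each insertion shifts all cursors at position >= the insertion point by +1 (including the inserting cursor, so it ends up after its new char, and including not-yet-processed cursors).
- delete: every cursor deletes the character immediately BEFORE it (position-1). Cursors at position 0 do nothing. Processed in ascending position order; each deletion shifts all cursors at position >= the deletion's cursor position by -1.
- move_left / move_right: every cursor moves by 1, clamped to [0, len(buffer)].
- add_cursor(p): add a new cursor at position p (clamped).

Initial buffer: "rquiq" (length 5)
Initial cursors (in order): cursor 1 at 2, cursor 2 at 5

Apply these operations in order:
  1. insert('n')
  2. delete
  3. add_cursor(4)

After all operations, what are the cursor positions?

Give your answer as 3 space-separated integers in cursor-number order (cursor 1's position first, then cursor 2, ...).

After op 1 (insert('n')): buffer="rqnuiqn" (len 7), cursors c1@3 c2@7, authorship ..1...2
After op 2 (delete): buffer="rquiq" (len 5), cursors c1@2 c2@5, authorship .....
After op 3 (add_cursor(4)): buffer="rquiq" (len 5), cursors c1@2 c3@4 c2@5, authorship .....

Answer: 2 5 4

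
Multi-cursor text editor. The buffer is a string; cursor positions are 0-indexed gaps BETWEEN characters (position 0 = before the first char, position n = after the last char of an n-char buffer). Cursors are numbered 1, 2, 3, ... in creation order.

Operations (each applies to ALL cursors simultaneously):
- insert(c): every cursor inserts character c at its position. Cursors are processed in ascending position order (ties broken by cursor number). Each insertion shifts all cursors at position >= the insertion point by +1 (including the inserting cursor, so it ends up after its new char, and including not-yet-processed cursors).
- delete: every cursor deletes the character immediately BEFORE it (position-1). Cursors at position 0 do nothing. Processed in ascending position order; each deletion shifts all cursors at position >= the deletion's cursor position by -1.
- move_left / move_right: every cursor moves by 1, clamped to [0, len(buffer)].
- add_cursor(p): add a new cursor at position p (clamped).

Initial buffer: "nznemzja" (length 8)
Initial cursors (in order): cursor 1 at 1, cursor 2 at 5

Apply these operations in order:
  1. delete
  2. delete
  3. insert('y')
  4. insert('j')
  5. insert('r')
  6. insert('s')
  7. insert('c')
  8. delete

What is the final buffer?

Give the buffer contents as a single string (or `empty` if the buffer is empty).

Answer: yjrsznyjrszja

Derivation:
After op 1 (delete): buffer="znezja" (len 6), cursors c1@0 c2@3, authorship ......
After op 2 (delete): buffer="znzja" (len 5), cursors c1@0 c2@2, authorship .....
After op 3 (insert('y')): buffer="yznyzja" (len 7), cursors c1@1 c2@4, authorship 1..2...
After op 4 (insert('j')): buffer="yjznyjzja" (len 9), cursors c1@2 c2@6, authorship 11..22...
After op 5 (insert('r')): buffer="yjrznyjrzja" (len 11), cursors c1@3 c2@8, authorship 111..222...
After op 6 (insert('s')): buffer="yjrsznyjrszja" (len 13), cursors c1@4 c2@10, authorship 1111..2222...
After op 7 (insert('c')): buffer="yjrscznyjrsczja" (len 15), cursors c1@5 c2@12, authorship 11111..22222...
After op 8 (delete): buffer="yjrsznyjrszja" (len 13), cursors c1@4 c2@10, authorship 1111..2222...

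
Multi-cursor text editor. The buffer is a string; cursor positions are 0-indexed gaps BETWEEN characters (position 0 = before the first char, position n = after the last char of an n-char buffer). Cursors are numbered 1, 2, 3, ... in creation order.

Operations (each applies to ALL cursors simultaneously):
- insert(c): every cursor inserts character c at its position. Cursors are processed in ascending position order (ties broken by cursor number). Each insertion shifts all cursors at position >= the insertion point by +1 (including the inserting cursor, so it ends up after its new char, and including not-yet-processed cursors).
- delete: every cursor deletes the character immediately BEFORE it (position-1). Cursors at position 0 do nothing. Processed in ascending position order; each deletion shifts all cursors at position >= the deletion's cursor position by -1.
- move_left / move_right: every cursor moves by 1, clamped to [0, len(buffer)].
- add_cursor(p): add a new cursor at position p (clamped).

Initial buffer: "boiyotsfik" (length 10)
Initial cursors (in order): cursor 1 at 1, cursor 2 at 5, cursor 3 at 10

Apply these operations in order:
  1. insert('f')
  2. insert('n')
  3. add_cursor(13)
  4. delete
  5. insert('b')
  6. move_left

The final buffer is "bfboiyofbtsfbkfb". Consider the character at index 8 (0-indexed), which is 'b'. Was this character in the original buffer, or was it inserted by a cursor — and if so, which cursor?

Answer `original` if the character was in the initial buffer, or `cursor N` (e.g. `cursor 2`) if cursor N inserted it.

Answer: cursor 2

Derivation:
After op 1 (insert('f')): buffer="bfoiyoftsfikf" (len 13), cursors c1@2 c2@7 c3@13, authorship .1....2.....3
After op 2 (insert('n')): buffer="bfnoiyofntsfikfn" (len 16), cursors c1@3 c2@9 c3@16, authorship .11....22.....33
After op 3 (add_cursor(13)): buffer="bfnoiyofntsfikfn" (len 16), cursors c1@3 c2@9 c4@13 c3@16, authorship .11....22.....33
After op 4 (delete): buffer="bfoiyoftsfkf" (len 12), cursors c1@2 c2@7 c4@10 c3@12, authorship .1....2....3
After op 5 (insert('b')): buffer="bfboiyofbtsfbkfb" (len 16), cursors c1@3 c2@9 c4@13 c3@16, authorship .11....22...4.33
After op 6 (move_left): buffer="bfboiyofbtsfbkfb" (len 16), cursors c1@2 c2@8 c4@12 c3@15, authorship .11....22...4.33
Authorship (.=original, N=cursor N): . 1 1 . . . . 2 2 . . . 4 . 3 3
Index 8: author = 2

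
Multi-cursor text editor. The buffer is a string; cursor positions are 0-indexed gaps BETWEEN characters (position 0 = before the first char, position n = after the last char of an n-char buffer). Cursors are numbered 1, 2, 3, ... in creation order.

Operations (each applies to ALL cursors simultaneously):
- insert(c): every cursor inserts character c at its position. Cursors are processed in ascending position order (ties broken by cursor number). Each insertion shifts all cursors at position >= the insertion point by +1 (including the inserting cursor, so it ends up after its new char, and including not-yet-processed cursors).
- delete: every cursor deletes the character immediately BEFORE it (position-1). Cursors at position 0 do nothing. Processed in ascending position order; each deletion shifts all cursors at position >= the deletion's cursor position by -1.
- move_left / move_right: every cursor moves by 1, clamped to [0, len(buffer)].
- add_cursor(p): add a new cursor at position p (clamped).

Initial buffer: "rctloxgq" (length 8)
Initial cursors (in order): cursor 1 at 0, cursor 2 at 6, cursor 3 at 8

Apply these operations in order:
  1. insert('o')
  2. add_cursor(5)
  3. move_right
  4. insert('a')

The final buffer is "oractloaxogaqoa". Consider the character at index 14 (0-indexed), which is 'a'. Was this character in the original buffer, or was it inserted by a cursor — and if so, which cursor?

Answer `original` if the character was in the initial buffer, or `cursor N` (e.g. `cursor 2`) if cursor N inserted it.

After op 1 (insert('o')): buffer="orctloxogqo" (len 11), cursors c1@1 c2@8 c3@11, authorship 1......2..3
After op 2 (add_cursor(5)): buffer="orctloxogqo" (len 11), cursors c1@1 c4@5 c2@8 c3@11, authorship 1......2..3
After op 3 (move_right): buffer="orctloxogqo" (len 11), cursors c1@2 c4@6 c2@9 c3@11, authorship 1......2..3
After op 4 (insert('a')): buffer="oractloaxogaqoa" (len 15), cursors c1@3 c4@8 c2@12 c3@15, authorship 1.1....4.2.2.33
Authorship (.=original, N=cursor N): 1 . 1 . . . . 4 . 2 . 2 . 3 3
Index 14: author = 3

Answer: cursor 3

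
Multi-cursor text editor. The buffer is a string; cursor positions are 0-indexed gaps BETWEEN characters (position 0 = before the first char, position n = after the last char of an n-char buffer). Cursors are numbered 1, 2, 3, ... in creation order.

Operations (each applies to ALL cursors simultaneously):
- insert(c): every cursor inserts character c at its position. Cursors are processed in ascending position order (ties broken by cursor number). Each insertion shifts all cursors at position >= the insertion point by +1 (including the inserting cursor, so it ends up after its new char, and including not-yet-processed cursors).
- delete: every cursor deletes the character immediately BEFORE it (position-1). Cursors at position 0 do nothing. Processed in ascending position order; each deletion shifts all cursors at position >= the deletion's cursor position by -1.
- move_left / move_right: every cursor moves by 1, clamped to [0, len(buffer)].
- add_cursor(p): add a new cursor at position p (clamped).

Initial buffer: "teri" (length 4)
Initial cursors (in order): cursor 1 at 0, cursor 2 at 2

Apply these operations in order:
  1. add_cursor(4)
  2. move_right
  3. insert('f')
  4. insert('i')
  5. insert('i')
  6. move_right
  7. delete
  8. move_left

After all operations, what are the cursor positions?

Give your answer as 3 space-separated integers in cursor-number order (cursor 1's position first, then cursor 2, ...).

Answer: 3 7 9

Derivation:
After op 1 (add_cursor(4)): buffer="teri" (len 4), cursors c1@0 c2@2 c3@4, authorship ....
After op 2 (move_right): buffer="teri" (len 4), cursors c1@1 c2@3 c3@4, authorship ....
After op 3 (insert('f')): buffer="tferfif" (len 7), cursors c1@2 c2@5 c3@7, authorship .1..2.3
After op 4 (insert('i')): buffer="tfierfiifi" (len 10), cursors c1@3 c2@7 c3@10, authorship .11..22.33
After op 5 (insert('i')): buffer="tfiierfiiifii" (len 13), cursors c1@4 c2@9 c3@13, authorship .111..222.333
After op 6 (move_right): buffer="tfiierfiiifii" (len 13), cursors c1@5 c2@10 c3@13, authorship .111..222.333
After op 7 (delete): buffer="tfiirfiifi" (len 10), cursors c1@4 c2@8 c3@10, authorship .111.22233
After op 8 (move_left): buffer="tfiirfiifi" (len 10), cursors c1@3 c2@7 c3@9, authorship .111.22233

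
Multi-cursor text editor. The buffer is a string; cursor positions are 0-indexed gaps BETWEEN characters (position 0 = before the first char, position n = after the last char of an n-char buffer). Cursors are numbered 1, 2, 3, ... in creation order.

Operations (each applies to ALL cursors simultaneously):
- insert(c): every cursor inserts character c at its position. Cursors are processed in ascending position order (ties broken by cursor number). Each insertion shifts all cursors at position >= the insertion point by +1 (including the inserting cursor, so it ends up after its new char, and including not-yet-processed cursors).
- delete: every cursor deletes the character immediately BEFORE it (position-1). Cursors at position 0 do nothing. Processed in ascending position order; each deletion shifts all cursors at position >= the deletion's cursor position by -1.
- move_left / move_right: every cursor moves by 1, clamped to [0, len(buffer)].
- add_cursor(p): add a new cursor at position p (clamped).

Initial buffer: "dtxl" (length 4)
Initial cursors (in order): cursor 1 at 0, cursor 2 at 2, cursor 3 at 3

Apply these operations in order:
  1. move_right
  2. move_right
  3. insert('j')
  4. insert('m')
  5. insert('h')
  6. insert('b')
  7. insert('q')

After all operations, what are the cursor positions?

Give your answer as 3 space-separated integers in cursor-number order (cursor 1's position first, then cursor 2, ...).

Answer: 7 19 19

Derivation:
After op 1 (move_right): buffer="dtxl" (len 4), cursors c1@1 c2@3 c3@4, authorship ....
After op 2 (move_right): buffer="dtxl" (len 4), cursors c1@2 c2@4 c3@4, authorship ....
After op 3 (insert('j')): buffer="dtjxljj" (len 7), cursors c1@3 c2@7 c3@7, authorship ..1..23
After op 4 (insert('m')): buffer="dtjmxljjmm" (len 10), cursors c1@4 c2@10 c3@10, authorship ..11..2323
After op 5 (insert('h')): buffer="dtjmhxljjmmhh" (len 13), cursors c1@5 c2@13 c3@13, authorship ..111..232323
After op 6 (insert('b')): buffer="dtjmhbxljjmmhhbb" (len 16), cursors c1@6 c2@16 c3@16, authorship ..1111..23232323
After op 7 (insert('q')): buffer="dtjmhbqxljjmmhhbbqq" (len 19), cursors c1@7 c2@19 c3@19, authorship ..11111..2323232323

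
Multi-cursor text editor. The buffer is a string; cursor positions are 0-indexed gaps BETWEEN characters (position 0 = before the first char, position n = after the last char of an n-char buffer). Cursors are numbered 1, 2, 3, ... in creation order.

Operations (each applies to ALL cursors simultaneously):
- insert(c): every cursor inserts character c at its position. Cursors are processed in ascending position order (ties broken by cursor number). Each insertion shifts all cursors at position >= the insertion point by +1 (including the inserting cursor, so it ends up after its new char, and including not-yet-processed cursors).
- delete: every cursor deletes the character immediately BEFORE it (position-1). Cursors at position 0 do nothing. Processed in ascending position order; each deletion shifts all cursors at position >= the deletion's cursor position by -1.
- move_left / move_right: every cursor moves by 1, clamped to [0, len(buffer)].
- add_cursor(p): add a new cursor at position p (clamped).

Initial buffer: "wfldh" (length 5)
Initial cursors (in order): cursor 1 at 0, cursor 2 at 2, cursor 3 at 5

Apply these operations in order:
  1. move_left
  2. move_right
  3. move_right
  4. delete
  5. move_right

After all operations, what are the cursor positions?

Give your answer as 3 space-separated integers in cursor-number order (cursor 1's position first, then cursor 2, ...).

Answer: 2 2 2

Derivation:
After op 1 (move_left): buffer="wfldh" (len 5), cursors c1@0 c2@1 c3@4, authorship .....
After op 2 (move_right): buffer="wfldh" (len 5), cursors c1@1 c2@2 c3@5, authorship .....
After op 3 (move_right): buffer="wfldh" (len 5), cursors c1@2 c2@3 c3@5, authorship .....
After op 4 (delete): buffer="wd" (len 2), cursors c1@1 c2@1 c3@2, authorship ..
After op 5 (move_right): buffer="wd" (len 2), cursors c1@2 c2@2 c3@2, authorship ..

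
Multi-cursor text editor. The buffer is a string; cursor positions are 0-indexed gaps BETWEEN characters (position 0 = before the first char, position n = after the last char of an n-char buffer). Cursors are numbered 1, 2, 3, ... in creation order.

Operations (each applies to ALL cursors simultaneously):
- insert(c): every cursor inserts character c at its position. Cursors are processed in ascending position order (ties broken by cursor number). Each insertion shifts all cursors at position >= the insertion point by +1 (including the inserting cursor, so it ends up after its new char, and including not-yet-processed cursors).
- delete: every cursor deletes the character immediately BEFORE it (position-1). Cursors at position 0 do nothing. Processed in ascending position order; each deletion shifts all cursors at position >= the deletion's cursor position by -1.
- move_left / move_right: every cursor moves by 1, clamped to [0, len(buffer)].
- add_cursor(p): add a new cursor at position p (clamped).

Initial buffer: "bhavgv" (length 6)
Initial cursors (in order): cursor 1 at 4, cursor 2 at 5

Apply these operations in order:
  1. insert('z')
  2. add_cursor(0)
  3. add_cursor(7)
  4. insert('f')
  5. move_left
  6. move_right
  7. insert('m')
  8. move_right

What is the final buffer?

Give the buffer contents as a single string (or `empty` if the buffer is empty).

Answer: fmbhavzfmgzffmmv

Derivation:
After op 1 (insert('z')): buffer="bhavzgzv" (len 8), cursors c1@5 c2@7, authorship ....1.2.
After op 2 (add_cursor(0)): buffer="bhavzgzv" (len 8), cursors c3@0 c1@5 c2@7, authorship ....1.2.
After op 3 (add_cursor(7)): buffer="bhavzgzv" (len 8), cursors c3@0 c1@5 c2@7 c4@7, authorship ....1.2.
After op 4 (insert('f')): buffer="fbhavzfgzffv" (len 12), cursors c3@1 c1@7 c2@11 c4@11, authorship 3....11.224.
After op 5 (move_left): buffer="fbhavzfgzffv" (len 12), cursors c3@0 c1@6 c2@10 c4@10, authorship 3....11.224.
After op 6 (move_right): buffer="fbhavzfgzffv" (len 12), cursors c3@1 c1@7 c2@11 c4@11, authorship 3....11.224.
After op 7 (insert('m')): buffer="fmbhavzfmgzffmmv" (len 16), cursors c3@2 c1@9 c2@15 c4@15, authorship 33....111.22424.
After op 8 (move_right): buffer="fmbhavzfmgzffmmv" (len 16), cursors c3@3 c1@10 c2@16 c4@16, authorship 33....111.22424.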